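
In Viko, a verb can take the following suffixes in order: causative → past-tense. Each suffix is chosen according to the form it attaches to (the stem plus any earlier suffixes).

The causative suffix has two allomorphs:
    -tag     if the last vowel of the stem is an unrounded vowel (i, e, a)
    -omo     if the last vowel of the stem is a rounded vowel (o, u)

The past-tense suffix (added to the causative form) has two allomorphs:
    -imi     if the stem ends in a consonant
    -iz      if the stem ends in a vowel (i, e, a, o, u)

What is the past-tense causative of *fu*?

The last vowel of *fu* is /u/, which is a rounded vowel, so the causative suffix is -omo, giving *fuomo*.
The final sound of the causative form *fuomo* is /o/, which is a vowel, so the past-tense suffix is -iz, giving *fuomoiz*.

fuomoiz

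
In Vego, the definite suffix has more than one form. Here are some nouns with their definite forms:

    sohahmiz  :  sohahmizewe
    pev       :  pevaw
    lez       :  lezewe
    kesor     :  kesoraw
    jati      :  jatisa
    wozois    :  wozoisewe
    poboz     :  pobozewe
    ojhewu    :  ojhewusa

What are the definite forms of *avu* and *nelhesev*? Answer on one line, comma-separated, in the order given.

avusa, nelhesevaw

Looking at the final sound of each stem: -ewe when the stem ends in a sibilant (*sohahmiz*, *lez*, *wozois*, *poboz*); -aw when the stem ends in a non-sibilant consonant (*pev*, *kesor*); -sa when the stem ends in a vowel (*jati*, *ojhewu*).
*avu*: final sound = /u/, a vowel → -sa → *avusa*.
Since the final sound of *nelhesev* is /v/ (a non-sibilant consonant), it takes -aw, giving *nelhesevaw*.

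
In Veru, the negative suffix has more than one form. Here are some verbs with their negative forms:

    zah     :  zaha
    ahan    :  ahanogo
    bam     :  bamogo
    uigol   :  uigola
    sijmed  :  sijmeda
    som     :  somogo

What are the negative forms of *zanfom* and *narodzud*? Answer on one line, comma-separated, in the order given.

Looking at the final consonant of each stem: -ogo when the stem ends in a nasal (*ahan*, *bam*, *som*); -a when the stem ends in a non-nasal consonant (*zah*, *uigol*, *sijmed*).
*zanfom* — final consonant /m/ (a nasal) → -ogo → *zanfomogo*.
The final consonant of *narodzud* is /d/, which is non-nasal, so the suffix is -a, giving *narodzuda*.

zanfomogo, narodzuda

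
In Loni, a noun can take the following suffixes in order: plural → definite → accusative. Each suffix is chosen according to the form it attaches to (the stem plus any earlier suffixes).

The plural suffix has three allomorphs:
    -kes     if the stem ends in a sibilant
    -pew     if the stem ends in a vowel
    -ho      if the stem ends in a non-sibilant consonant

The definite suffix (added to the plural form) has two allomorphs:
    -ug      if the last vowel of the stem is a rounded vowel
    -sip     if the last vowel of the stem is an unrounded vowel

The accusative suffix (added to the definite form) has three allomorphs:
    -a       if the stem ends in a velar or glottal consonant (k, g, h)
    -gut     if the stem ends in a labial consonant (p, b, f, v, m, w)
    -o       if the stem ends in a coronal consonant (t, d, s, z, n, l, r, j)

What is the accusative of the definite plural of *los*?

*los* — final sound /s/ (a sibilant) → -kes → *loskes*.
The last vowel of the plural form *loskes* is /e/, which is an unrounded vowel, so the definite suffix is -sip, giving *loskessip*.
The definite form *loskessip*: final consonant = /p/, labial → -gut → *loskessipgut*.

loskessipgut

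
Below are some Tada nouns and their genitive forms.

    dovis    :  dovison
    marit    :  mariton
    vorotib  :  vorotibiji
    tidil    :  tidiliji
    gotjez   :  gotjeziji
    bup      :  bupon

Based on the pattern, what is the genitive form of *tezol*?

The alternation tracks the final consonant of the stem — -on when the stem ends in a voiceless consonant (*dovis*, *marit*, *bup*); -iji when the stem ends in a voiced consonant (*vorotib*, *tidil*, *gotjez*).
*tezol* — final consonant /l/ (voiced) → -iji → *tezoliji*.

tezoliji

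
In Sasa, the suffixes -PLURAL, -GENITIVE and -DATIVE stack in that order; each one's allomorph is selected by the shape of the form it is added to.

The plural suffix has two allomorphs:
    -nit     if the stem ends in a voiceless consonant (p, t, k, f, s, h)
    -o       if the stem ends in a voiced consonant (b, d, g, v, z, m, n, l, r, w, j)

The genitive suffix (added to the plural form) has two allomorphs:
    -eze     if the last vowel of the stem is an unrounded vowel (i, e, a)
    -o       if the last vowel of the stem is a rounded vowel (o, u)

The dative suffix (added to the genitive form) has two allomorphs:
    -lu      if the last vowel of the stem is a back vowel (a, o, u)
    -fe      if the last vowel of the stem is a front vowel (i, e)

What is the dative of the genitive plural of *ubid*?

ubidoolu

*ubid*: final consonant = /d/, voiced → -o → *ubido*.
Since the last vowel of the plural form *ubido* is /o/ (a rounded vowel), it takes -o, giving *ubidoo*.
The genitive form *ubidoo*: last vowel = /o/, a back vowel → -lu → *ubidoolu*.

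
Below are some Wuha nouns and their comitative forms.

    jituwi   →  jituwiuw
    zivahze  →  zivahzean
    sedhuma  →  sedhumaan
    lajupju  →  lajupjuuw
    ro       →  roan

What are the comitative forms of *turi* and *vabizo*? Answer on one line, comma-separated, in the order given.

The alternation tracks the last vowel of the stem — -uw when the last vowel of the stem is a high vowel (*jituwi*, *lajupju*); -an when the last vowel of the stem is a non-high vowel (*zivahze*, *sedhuma*, *ro*).
The last vowel of *turi* is /i/, which is a high vowel, so the suffix is -uw, giving *turiuw*.
*vabizo*: last vowel = /o/, a non-high vowel → -an → *vabizoan*.

turiuw, vabizoan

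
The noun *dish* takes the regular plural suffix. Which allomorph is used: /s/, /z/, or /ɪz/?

The stem *dish* ends in a sibilant (/s, z, ʃ, ʒ, tʃ, dʒ/).
The plural suffix surfaces as /ɪz/ after sibilants, /s/ after other voiceless consonants, and /z/ after other voiced sounds.
So the plural -s on *dish* is pronounced /ɪz/.

/ɪz/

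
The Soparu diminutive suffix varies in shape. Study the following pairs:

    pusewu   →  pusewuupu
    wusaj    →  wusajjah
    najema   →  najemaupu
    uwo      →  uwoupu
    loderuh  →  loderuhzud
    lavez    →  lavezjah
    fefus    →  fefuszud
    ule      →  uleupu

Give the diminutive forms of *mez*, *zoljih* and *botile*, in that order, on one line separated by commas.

mezjah, zoljihzud, botileupu

The suffix is conditioned by the final sound: -zud when the stem ends in a voiceless consonant (*loderuh*, *fefus*); -jah when the stem ends in a voiced consonant (*wusaj*, *lavez*); -upu when the stem ends in a vowel (*pusewu*, *najema*, *uwo*, *ule*).
Since the final sound of *mez* is /z/ (a voiced consonant), it takes -jah, giving *mezjah*.
Since the final sound of *zoljih* is /h/ (a voiceless consonant), it takes -zud, giving *zoljihzud*.
*botile*: final sound = /e/, a vowel → -upu → *botileupu*.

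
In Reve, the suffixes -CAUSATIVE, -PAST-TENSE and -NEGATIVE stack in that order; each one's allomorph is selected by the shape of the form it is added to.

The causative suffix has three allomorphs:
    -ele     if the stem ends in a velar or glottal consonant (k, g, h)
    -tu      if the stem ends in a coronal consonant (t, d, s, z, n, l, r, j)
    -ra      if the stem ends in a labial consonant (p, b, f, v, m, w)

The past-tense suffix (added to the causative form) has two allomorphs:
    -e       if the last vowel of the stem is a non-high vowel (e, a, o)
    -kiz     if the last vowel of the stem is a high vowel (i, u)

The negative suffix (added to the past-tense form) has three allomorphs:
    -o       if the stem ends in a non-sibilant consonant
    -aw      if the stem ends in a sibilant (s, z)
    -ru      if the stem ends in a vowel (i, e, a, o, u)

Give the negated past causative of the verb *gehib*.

Since the final consonant of *gehib* is /b/ (labial), it takes -ra, giving *gehibra*.
Since the last vowel of the causative form *gehibra* is /a/ (a non-high vowel), it takes -e, giving *gehibrae*.
The past-tense form *gehibrae*: final sound = /e/, a vowel → -ru → *gehibraeru*.

gehibraeru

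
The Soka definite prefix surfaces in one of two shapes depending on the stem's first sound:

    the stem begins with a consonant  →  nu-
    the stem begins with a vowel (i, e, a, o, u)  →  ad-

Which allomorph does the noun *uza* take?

*uza*: first sound = /u/, a vowel → ad-.

ad-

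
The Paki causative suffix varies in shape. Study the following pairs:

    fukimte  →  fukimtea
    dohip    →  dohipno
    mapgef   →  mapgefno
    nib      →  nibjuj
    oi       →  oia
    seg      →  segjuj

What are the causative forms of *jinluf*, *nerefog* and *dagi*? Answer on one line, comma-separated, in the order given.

jinlufno, nerefogjuj, dagia

Looking at the final sound of each stem: -no when the stem ends in a voiceless consonant (*dohip*, *mapgef*); -juj when the stem ends in a voiced consonant (*nib*, *seg*); -a when the stem ends in a vowel (*fukimte*, *oi*).
*jinluf*: final sound = /f/, a voiceless consonant → -no → *jinlufno*.
Since the final sound of *nerefog* is /g/ (a voiced consonant), it takes -juj, giving *nerefogjuj*.
*dagi* — final sound /i/ (a vowel) → -a → *dagia*.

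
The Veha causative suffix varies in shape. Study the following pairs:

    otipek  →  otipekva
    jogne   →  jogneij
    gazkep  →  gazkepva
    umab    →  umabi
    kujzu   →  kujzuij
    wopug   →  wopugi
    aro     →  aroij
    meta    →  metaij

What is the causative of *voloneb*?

volonebi

The pattern is voicing of the final sound: -va when the stem ends in a voiceless consonant (*otipek*, *gazkep*); -i when the stem ends in a voiced consonant (*umab*, *wopug*); -ij when the stem ends in a vowel (*jogne*, *kujzu*, *aro*, *meta*).
*voloneb*: final sound = /b/, a voiced consonant → -i → *volonebi*.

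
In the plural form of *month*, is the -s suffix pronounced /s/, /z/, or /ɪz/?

/s/

The stem *month* ends in a voiceless non-sibilant consonant.
The plural suffix surfaces as /ɪz/ after sibilants, /s/ after other voiceless consonants, and /z/ after other voiced sounds.
So the plural -s on *month* is pronounced /s/.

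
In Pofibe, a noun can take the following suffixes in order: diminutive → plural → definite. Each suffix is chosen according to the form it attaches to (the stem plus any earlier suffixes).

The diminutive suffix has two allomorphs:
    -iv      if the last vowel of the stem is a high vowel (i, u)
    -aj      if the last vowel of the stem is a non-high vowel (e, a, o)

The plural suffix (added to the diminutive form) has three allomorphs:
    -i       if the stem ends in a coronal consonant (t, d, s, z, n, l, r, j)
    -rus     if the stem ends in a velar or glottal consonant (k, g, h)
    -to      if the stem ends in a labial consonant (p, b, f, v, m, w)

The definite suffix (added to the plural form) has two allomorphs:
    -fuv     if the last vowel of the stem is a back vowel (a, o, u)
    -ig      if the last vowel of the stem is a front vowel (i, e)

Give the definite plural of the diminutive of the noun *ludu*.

*ludu*: last vowel = /u/, a high vowel → -iv → *luduiv*.
The diminutive form *luduiv*: final consonant = /v/, labial → -to → *luduivto*.
Since the last vowel of the plural form *luduivto* is /o/ (a back vowel), it takes -fuv, giving *luduivtofuv*.

luduivtofuv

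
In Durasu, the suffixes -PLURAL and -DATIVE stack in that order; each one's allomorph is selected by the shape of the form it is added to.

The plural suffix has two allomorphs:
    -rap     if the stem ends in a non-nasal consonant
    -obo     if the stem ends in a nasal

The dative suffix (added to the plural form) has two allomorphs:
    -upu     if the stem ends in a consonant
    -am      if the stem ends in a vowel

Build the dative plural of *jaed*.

jaedrapupu

*jaed*: final consonant = /d/, non-nasal → -rap → *jaedrap*.
The final sound of the plural form *jaedrap* is /p/, which is a consonant, so the dative suffix is -upu, giving *jaedrapupu*.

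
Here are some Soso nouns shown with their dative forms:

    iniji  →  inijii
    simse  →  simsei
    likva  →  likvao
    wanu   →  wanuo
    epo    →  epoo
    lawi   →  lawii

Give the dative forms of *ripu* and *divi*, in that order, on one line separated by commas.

The suffix is conditioned by the last vowel: -i when the last vowel of the stem is a front vowel (*iniji*, *simse*, *lawi*); -o when the last vowel of the stem is a back vowel (*likva*, *wanu*, *epo*).
The last vowel of *ripu* is /u/, which is a back vowel, so the suffix is -o, giving *ripuo*.
*divi* — last vowel /i/ (a front vowel) → -i → *divii*.

ripuo, divii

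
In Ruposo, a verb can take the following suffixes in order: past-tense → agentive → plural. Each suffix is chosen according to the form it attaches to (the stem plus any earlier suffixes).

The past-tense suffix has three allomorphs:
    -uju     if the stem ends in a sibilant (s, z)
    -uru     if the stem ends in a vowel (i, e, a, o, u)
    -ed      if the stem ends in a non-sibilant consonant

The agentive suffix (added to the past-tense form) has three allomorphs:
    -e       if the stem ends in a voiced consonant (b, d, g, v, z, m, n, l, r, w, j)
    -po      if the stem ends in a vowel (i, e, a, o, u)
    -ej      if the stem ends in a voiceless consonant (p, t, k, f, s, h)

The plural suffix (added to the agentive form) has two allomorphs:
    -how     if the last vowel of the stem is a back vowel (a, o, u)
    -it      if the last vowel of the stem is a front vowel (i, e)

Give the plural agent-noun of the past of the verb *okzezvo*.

okzezvourupohow

Since the final sound of *okzezvo* is /o/ (a vowel), it takes -uru, giving *okzezvouru*.
The past-tense form *okzezvouru* — final sound /u/ (a vowel) → -po → *okzezvourupo*.
The agentive form *okzezvourupo*: last vowel = /o/, a back vowel → -how → *okzezvourupohow*.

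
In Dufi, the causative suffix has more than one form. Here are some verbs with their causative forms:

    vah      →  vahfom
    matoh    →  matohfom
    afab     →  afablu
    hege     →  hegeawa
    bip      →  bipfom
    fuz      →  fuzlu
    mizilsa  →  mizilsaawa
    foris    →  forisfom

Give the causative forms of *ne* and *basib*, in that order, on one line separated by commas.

Looking at the final sound of each stem: -fom when the stem ends in a voiceless consonant (*vah*, *matoh*, *bip*, *foris*); -lu when the stem ends in a voiced consonant (*afab*, *fuz*); -awa when the stem ends in a vowel (*hege*, *mizilsa*).
The final sound of *ne* is /e/, which is a vowel, so the suffix is -awa, giving *neawa*.
Since the final sound of *basib* is /b/ (a voiced consonant), it takes -lu, giving *basiblu*.

neawa, basiblu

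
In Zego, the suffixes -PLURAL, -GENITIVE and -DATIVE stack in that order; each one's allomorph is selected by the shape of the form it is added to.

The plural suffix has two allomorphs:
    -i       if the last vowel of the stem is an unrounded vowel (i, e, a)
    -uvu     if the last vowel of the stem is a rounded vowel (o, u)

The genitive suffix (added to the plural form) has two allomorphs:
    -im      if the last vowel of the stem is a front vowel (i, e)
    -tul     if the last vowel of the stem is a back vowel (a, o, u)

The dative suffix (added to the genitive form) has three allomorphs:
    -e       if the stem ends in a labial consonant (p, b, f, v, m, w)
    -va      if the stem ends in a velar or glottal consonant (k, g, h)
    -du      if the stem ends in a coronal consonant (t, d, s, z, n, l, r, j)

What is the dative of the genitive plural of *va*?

vaiime

*va*: last vowel = /a/, an unrounded vowel → -i → *vai*.
The last vowel of the plural form *vai* is /i/, which is a front vowel, so the genitive suffix is -im, giving *vaiim*.
Since the final consonant of the genitive form *vaiim* is /m/ (labial), it takes -e, giving *vaiime*.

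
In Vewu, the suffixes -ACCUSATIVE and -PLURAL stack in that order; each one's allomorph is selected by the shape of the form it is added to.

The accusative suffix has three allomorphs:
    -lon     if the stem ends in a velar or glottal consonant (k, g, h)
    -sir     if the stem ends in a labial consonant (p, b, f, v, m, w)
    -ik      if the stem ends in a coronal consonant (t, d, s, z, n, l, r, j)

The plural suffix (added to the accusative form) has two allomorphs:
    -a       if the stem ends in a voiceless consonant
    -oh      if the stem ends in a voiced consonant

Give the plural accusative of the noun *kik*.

kiklonoh

*kik* — final consonant /k/ (velar/glottal) → -lon → *kiklon*.
The accusative form *kiklon*: final consonant = /n/, voiced → -oh → *kiklonoh*.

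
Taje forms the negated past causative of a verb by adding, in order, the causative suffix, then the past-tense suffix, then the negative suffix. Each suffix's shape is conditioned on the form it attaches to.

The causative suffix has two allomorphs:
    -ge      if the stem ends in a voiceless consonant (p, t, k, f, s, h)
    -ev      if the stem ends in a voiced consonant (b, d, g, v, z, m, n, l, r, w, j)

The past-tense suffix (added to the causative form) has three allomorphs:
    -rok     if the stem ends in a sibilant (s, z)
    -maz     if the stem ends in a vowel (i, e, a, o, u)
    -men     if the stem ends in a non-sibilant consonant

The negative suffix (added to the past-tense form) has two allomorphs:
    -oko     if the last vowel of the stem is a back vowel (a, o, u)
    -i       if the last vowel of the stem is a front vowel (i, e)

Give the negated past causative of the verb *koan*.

Since the final consonant of *koan* is /n/ (voiced), it takes -ev, giving *koanev*.
The causative form *koanev* — final sound /v/ (a non-sibilant consonant) → -men → *koanevmen*.
The past-tense form *koanevmen*: last vowel = /e/, a front vowel → -i → *koanevmeni*.

koanevmeni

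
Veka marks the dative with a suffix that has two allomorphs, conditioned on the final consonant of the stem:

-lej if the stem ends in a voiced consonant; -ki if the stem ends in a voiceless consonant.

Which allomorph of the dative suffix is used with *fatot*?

*fatot*: final consonant = /t/, voiceless → -ki.

-ki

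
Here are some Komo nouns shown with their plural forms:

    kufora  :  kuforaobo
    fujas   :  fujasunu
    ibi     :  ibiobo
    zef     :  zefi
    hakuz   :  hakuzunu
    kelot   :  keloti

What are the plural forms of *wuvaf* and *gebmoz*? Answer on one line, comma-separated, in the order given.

wuvafi, gebmozunu

The pattern is sibilance of the final sound: -unu when the stem ends in a sibilant (*fujas*, *hakuz*); -i when the stem ends in a non-sibilant consonant (*zef*, *kelot*); -obo when the stem ends in a vowel (*kufora*, *ibi*).
*wuvaf* — final sound /f/ (a non-sibilant consonant) → -i → *wuvafi*.
*gebmoz* — final sound /z/ (a sibilant) → -unu → *gebmozunu*.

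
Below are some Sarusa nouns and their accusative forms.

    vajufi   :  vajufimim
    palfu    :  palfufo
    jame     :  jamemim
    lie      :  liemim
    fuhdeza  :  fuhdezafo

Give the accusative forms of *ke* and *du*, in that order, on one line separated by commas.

kemim, dufo

Looking at the last vowel of each stem: -mim when the last vowel of the stem is a front vowel (*vajufi*, *jame*, *lie*); -fo when the last vowel of the stem is a back vowel (*palfu*, *fuhdeza*).
*ke* — last vowel /e/ (a front vowel) → -mim → *kemim*.
Since the last vowel of *du* is /u/ (a back vowel), it takes -fo, giving *dufo*.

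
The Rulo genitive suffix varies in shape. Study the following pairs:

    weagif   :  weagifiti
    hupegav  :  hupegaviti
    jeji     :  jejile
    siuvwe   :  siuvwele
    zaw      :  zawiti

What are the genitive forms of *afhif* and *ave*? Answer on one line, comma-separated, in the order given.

Looking at the final sound of each stem: -iti when the stem ends in a consonant (*weagif*, *hupegav*, *zaw*); -le when the stem ends in a vowel (*jeji*, *siuvwe*).
Since the final sound of *afhif* is /f/ (a consonant), it takes -iti, giving *afhifiti*.
*ave* — final sound /e/ (a vowel) → -le → *avele*.

afhifiti, avele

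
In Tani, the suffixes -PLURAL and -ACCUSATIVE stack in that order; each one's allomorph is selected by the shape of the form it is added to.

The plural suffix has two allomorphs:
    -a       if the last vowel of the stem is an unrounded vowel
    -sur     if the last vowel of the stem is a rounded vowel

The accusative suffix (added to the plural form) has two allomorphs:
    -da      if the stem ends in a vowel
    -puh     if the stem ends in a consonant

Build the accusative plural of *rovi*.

roviada

*rovi*: last vowel = /i/, an unrounded vowel → -a → *rovia*.
Since the final sound of the plural form *rovia* is /a/ (a vowel), it takes -da, giving *roviada*.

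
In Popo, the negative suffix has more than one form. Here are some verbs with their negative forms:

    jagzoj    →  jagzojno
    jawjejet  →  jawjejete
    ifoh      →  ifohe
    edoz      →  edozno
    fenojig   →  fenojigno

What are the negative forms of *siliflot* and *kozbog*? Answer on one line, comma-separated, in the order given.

The suffix is conditioned by the final consonant: -e when the stem ends in a voiceless consonant (*jawjejet*, *ifoh*); -no when the stem ends in a voiced consonant (*jagzoj*, *edoz*, *fenojig*).
*siliflot*: final consonant = /t/, voiceless → -e → *siliflote*.
*kozbog*: final consonant = /g/, voiced → -no → *kozbogno*.

siliflote, kozbogno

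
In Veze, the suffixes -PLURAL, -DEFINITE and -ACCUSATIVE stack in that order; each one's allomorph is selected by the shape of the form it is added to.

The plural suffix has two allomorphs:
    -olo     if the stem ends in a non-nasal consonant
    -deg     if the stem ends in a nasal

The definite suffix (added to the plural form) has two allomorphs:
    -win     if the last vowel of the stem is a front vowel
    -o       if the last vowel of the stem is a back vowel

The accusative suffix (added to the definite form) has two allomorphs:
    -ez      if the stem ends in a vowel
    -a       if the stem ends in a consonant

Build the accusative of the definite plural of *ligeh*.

*ligeh*: final consonant = /h/, non-nasal → -olo → *ligeholo*.
Since the last vowel of the plural form *ligeholo* is /o/ (a back vowel), it takes -o, giving *ligeholoo*.
The definite form *ligeholoo*: final sound = /o/, a vowel → -ez → *ligeholooez*.

ligeholooez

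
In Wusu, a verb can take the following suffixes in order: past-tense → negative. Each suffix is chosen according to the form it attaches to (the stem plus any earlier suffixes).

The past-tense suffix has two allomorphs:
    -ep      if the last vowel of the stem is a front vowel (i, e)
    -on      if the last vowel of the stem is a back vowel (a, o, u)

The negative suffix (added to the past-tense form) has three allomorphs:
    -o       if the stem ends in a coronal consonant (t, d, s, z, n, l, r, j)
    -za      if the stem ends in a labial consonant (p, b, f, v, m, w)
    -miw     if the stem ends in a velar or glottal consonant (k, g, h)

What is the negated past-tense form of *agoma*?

agomaono

The last vowel of *agoma* is /a/, which is a back vowel, so the past-tense suffix is -on, giving *agomaon*.
The final consonant of the past-tense form *agomaon* is /n/, which is coronal, so the negative suffix is -o, giving *agomaono*.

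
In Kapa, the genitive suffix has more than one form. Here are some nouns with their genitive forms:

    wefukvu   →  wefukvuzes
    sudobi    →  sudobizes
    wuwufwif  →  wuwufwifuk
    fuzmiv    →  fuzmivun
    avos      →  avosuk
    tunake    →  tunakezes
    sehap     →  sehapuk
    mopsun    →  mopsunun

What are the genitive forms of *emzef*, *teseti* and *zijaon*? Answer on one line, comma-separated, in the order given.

emzefuk, tesetizes, zijaonun

The alternation tracks the final sound of the stem — -uk when the stem ends in a voiceless consonant (*wuwufwif*, *avos*, *sehap*); -un when the stem ends in a voiced consonant (*fuzmiv*, *mopsun*); -zes when the stem ends in a vowel (*wefukvu*, *sudobi*, *tunake*).
*emzef* — final sound /f/ (a voiceless consonant) → -uk → *emzefuk*.
*teseti*: final sound = /i/, a vowel → -zes → *tesetizes*.
The final sound of *zijaon* is /n/, which is a voiced consonant, so the suffix is -un, giving *zijaonun*.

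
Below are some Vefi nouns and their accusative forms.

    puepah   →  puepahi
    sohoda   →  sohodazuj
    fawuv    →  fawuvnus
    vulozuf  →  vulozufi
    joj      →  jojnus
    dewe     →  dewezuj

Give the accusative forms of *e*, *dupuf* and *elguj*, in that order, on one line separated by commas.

ezuj, dupufi, elgujnus

The alternation tracks the final sound of the stem — -i when the stem ends in a voiceless consonant (*puepah*, *vulozuf*); -nus when the stem ends in a voiced consonant (*fawuv*, *joj*); -zuj when the stem ends in a vowel (*sohoda*, *dewe*).
*e*: final sound = /e/, a vowel → -zuj → *ezuj*.
*dupuf* — final sound /f/ (a voiceless consonant) → -i → *dupufi*.
*elguj*: final sound = /j/, a voiced consonant → -nus → *elgujnus*.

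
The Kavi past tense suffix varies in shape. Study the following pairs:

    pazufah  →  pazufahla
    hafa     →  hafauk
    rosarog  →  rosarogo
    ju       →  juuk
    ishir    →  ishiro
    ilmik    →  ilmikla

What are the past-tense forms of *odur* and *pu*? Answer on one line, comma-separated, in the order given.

oduro, puuk

The pattern is voicing of the final sound: -la when the stem ends in a voiceless consonant (*pazufah*, *ilmik*); -o when the stem ends in a voiced consonant (*rosarog*, *ishir*); -uk when the stem ends in a vowel (*hafa*, *ju*).
*odur*: final sound = /r/, a voiced consonant → -o → *oduro*.
The final sound of *pu* is /u/, which is a vowel, so the suffix is -uk, giving *puuk*.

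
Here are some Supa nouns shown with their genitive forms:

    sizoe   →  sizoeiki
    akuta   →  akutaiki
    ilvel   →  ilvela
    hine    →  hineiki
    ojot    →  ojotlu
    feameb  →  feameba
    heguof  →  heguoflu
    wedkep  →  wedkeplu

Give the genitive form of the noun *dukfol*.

dukfola

The alternation tracks the final sound of the stem — -lu when the stem ends in a voiceless consonant (*ojot*, *heguof*, *wedkep*); -a when the stem ends in a voiced consonant (*ilvel*, *feameb*); -iki when the stem ends in a vowel (*sizoe*, *akuta*, *hine*).
*dukfol*: final sound = /l/, a voiced consonant → -a → *dukfola*.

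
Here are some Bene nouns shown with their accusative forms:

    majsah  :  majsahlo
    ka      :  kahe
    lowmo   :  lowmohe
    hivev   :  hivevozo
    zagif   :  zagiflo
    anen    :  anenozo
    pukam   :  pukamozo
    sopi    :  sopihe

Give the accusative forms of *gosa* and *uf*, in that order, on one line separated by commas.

gosahe, uflo

The alternation tracks the final sound of the stem — -lo when the stem ends in a voiceless consonant (*majsah*, *zagif*); -ozo when the stem ends in a voiced consonant (*hivev*, *anen*, *pukam*); -he when the stem ends in a vowel (*ka*, *lowmo*, *sopi*).
*gosa*: final sound = /a/, a vowel → -he → *gosahe*.
*uf* — final sound /f/ (a voiceless consonant) → -lo → *uflo*.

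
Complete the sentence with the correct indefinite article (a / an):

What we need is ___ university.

a

The indefinite article is chosen by the initial *sound* of the following word, not its spelling.
*university* begins with the sound /juː/ (u pronounced /juː/) — a consonant sound.
So the article is *a*: What we need is a university.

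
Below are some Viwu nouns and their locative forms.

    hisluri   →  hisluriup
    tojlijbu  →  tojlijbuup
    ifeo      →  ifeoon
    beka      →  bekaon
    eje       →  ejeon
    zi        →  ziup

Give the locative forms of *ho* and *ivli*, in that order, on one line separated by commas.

The pattern is height harmony: -up when the last vowel of the stem is a high vowel (*hisluri*, *tojlijbu*, *zi*); -on when the last vowel of the stem is a non-high vowel (*ifeo*, *beka*, *eje*).
*ho*: last vowel = /o/, a non-high vowel → -on → *hoon*.
*ivli*: last vowel = /i/, a high vowel → -up → *ivliup*.

hoon, ivliup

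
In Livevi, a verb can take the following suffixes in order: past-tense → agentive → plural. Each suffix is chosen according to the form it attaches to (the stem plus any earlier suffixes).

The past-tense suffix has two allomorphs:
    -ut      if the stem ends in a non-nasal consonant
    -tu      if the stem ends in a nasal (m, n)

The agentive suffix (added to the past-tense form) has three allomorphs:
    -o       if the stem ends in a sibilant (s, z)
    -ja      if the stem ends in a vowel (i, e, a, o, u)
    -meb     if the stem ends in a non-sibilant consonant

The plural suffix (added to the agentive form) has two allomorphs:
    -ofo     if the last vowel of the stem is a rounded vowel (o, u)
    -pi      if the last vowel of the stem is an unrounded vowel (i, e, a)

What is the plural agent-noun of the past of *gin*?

*gin*: final consonant = /n/, a nasal → -tu → *gintu*.
Since the final sound of the past-tense form *gintu* is /u/ (a vowel), it takes -ja, giving *gintuja*.
The last vowel of the agentive form *gintuja* is /a/, which is an unrounded vowel, so the plural suffix is -pi, giving *gintujapi*.

gintujapi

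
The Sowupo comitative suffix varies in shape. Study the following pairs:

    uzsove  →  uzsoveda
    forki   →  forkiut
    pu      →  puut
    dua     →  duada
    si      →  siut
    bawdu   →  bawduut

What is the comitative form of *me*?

The alternation tracks the last vowel of the stem — -ut when the last vowel of the stem is a high vowel (*forki*, *pu*, *si*, *bawdu*); -da when the last vowel of the stem is a non-high vowel (*uzsove*, *dua*).
The last vowel of *me* is /e/, which is a non-high vowel, so the suffix is -da, giving *meda*.

meda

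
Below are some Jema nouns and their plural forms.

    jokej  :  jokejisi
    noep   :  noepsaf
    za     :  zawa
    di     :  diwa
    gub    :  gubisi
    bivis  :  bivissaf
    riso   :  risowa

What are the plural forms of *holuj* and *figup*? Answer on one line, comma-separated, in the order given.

holujisi, figupsaf

The alternation tracks the final sound of the stem — -saf when the stem ends in a voiceless consonant (*noep*, *bivis*); -isi when the stem ends in a voiced consonant (*jokej*, *gub*); -wa when the stem ends in a vowel (*za*, *di*, *riso*).
Since the final sound of *holuj* is /j/ (a voiced consonant), it takes -isi, giving *holujisi*.
*figup* — final sound /p/ (a voiceless consonant) → -saf → *figupsaf*.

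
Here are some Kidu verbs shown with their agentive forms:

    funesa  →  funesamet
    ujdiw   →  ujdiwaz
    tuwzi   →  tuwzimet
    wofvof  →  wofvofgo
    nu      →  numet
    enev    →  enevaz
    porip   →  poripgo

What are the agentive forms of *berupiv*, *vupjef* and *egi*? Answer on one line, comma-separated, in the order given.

berupivaz, vupjefgo, egimet

The suffix is conditioned by the final sound: -go when the stem ends in a voiceless consonant (*wofvof*, *porip*); -az when the stem ends in a voiced consonant (*ujdiw*, *enev*); -met when the stem ends in a vowel (*funesa*, *tuwzi*, *nu*).
*berupiv*: final sound = /v/, a voiced consonant → -az → *berupivaz*.
*vupjef* — final sound /f/ (a voiceless consonant) → -go → *vupjefgo*.
*egi* — final sound /i/ (a vowel) → -met → *egimet*.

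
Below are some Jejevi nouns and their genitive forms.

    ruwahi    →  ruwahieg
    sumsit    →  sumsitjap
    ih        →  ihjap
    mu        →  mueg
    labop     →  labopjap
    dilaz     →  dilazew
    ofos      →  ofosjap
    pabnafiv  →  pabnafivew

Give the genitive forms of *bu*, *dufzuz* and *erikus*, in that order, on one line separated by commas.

bueg, dufzuzew, erikusjap

The suffix is conditioned by the final sound: -jap when the stem ends in a voiceless consonant (*sumsit*, *ih*, *labop*, *ofos*); -ew when the stem ends in a voiced consonant (*dilaz*, *pabnafiv*); -eg when the stem ends in a vowel (*ruwahi*, *mu*).
*bu*: final sound = /u/, a vowel → -eg → *bueg*.
Since the final sound of *dufzuz* is /z/ (a voiced consonant), it takes -ew, giving *dufzuzew*.
*erikus* — final sound /s/ (a voiceless consonant) → -jap → *erikusjap*.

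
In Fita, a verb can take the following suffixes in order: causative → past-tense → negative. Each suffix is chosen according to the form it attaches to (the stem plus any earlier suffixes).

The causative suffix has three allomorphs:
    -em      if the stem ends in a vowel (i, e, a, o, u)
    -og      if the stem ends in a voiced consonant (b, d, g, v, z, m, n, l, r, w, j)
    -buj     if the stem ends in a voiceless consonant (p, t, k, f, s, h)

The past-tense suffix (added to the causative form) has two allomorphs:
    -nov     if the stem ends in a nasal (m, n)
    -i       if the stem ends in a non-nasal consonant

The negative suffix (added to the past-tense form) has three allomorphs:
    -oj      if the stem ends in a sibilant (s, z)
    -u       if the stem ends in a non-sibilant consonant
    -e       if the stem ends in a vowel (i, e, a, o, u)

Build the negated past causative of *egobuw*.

egobuwogie

Since the final sound of *egobuw* is /w/ (a voiced consonant), it takes -og, giving *egobuwog*.
The causative form *egobuwog*: final consonant = /g/, non-nasal → -i → *egobuwogi*.
The final sound of the past-tense form *egobuwogi* is /i/, which is a vowel, so the negative suffix is -e, giving *egobuwogie*.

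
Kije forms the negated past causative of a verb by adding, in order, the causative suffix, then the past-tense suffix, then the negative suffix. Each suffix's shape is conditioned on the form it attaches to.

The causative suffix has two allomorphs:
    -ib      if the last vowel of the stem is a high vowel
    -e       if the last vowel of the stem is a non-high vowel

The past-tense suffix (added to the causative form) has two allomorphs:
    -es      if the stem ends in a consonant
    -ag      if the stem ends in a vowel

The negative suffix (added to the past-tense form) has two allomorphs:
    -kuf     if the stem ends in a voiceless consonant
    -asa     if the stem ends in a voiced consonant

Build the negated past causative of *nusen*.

*nusen* — last vowel /e/ (a non-high vowel) → -e → *nusene*.
The causative form *nusene* — final sound /e/ (a vowel) → -ag → *nuseneag*.
The final consonant of the past-tense form *nuseneag* is /g/, which is voiced, so the negative suffix is -asa, giving *nuseneagasa*.

nuseneagasa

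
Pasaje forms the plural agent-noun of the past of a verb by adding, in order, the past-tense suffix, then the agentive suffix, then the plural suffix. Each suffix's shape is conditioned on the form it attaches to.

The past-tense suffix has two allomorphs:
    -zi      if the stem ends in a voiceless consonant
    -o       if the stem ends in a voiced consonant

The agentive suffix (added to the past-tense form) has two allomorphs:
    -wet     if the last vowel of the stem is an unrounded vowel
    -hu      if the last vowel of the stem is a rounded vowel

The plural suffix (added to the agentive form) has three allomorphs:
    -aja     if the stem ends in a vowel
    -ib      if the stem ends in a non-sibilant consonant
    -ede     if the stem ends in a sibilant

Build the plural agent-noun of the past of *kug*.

kugohuaja

*kug*: final consonant = /g/, voiced → -o → *kugo*.
The last vowel of the past-tense form *kugo* is /o/, which is a rounded vowel, so the agentive suffix is -hu, giving *kugohu*.
The agentive form *kugohu* — final sound /u/ (a vowel) → -aja → *kugohuaja*.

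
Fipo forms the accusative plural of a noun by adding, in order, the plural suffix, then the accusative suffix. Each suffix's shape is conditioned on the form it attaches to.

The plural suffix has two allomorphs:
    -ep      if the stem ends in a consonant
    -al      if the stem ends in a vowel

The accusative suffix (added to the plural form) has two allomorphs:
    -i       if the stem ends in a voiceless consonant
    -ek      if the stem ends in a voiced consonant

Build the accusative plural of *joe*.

joealek

*joe* — final sound /e/ (a vowel) → -al → *joeal*.
The plural form *joeal* — final consonant /l/ (voiced) → -ek → *joealek*.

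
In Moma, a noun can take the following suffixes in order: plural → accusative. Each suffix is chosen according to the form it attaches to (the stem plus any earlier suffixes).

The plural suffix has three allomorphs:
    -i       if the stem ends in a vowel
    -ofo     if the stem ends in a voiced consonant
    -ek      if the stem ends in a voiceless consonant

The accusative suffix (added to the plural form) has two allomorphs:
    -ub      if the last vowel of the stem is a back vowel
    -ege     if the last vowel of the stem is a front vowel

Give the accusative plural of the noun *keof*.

keofekege

The final sound of *keof* is /f/, which is a voiceless consonant, so the plural suffix is -ek, giving *keofek*.
The plural form *keofek*: last vowel = /e/, a front vowel → -ege → *keofekege*.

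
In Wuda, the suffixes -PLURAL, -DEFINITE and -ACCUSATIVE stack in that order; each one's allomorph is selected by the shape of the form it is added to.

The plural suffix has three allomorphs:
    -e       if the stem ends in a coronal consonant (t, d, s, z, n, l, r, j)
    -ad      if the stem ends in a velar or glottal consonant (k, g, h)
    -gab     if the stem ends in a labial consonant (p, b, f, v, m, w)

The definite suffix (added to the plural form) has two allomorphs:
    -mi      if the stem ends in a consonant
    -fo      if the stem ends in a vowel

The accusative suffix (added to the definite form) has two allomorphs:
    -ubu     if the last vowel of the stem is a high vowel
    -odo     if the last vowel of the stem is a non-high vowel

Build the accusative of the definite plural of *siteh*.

sitehadmiubu

Since the final consonant of *siteh* is /h/ (velar/glottal), it takes -ad, giving *sitehad*.
Since the final sound of the plural form *sitehad* is /d/ (a consonant), it takes -mi, giving *sitehadmi*.
The definite form *sitehadmi*: last vowel = /i/, a high vowel → -ubu → *sitehadmiubu*.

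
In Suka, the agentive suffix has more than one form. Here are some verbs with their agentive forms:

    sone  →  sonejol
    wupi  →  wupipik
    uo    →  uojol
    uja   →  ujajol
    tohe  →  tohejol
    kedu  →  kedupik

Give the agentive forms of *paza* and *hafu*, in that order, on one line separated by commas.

pazajol, hafupik

The suffix is conditioned by the last vowel: -pik when the last vowel of the stem is a high vowel (*wupi*, *kedu*); -jol when the last vowel of the stem is a non-high vowel (*sone*, *uo*, *uja*, *tohe*).
The last vowel of *paza* is /a/, which is a non-high vowel, so the suffix is -jol, giving *pazajol*.
*hafu*: last vowel = /u/, a high vowel → -pik → *hafupik*.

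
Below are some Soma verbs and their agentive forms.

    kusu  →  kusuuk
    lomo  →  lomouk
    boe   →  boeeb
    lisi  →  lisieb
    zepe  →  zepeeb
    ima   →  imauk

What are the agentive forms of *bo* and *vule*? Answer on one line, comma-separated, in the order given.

bouk, vuleeb

The alternation tracks the last vowel of the stem — -eb when the last vowel of the stem is a front vowel (*boe*, *lisi*, *zepe*); -uk when the last vowel of the stem is a back vowel (*kusu*, *lomo*, *ima*).
*bo* — last vowel /o/ (a back vowel) → -uk → *bouk*.
The last vowel of *vule* is /e/, which is a front vowel, so the suffix is -eb, giving *vuleeb*.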